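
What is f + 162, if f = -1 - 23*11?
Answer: -92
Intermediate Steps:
f = -254 (f = -1 - 253 = -254)
f + 162 = -254 + 162 = -92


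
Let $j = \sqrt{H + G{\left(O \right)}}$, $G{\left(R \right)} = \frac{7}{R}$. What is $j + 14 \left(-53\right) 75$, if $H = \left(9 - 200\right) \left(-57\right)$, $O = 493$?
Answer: $-55650 + \frac{\sqrt{2646077914}}{493} \approx -55546.0$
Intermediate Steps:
$H = 10887$ ($H = \left(-191\right) \left(-57\right) = 10887$)
$j = \frac{\sqrt{2646077914}}{493}$ ($j = \sqrt{10887 + \frac{7}{493}} = \sqrt{\frac{5367298}{493}} = \frac{\sqrt{2646077914}}{493} \approx 104.34$)
$j + 14 \left(-53\right) 75 = \frac{\sqrt{2646077914}}{493} + 14 \left(-53\right) 75 = \frac{\sqrt{2646077914}}{493} - 55650 = -55650 + \frac{\sqrt{2646077914}}{493}$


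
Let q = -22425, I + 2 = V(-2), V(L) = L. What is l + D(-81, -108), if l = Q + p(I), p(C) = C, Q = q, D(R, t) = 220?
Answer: -22209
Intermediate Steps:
I = -4 (I = -2 - 2 = -4)
Q = -22425
l = -22429 (l = -22425 - 4 = -22429)
l + D(-81, -108) = -22429 + 220 = -22209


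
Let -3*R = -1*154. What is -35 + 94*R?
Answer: 14371/3 ≈ 4790.3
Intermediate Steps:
R = 154/3 (R = -(-1)*154/3 = -⅓*(-154) = 154/3 ≈ 51.333)
-35 + 94*R = -35 + 94*(154/3) = -35 + 14476/3 = 14371/3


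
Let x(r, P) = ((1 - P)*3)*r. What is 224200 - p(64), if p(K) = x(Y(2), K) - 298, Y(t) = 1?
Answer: 224687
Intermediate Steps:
x(r, P) = r*(3 - 3*P) (x(r, P) = (3 - 3*P)*r = r*(3 - 3*P))
p(K) = -295 - 3*K (p(K) = 3*1*(1 - K) - 298 = (3 - 3*K) - 298 = -295 - 3*K)
224200 - p(64) = 224200 - (-295 - 3*64) = 224200 - (-295 - 192) = 224200 - 1*(-487) = 224200 + 487 = 224687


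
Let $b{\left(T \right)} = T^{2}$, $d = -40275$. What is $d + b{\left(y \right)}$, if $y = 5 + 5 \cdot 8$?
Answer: $-38250$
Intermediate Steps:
$y = 45$ ($y = 5 + 40 = 45$)
$d + b{\left(y \right)} = -40275 + 45^{2} = -40275 + 2025 = -38250$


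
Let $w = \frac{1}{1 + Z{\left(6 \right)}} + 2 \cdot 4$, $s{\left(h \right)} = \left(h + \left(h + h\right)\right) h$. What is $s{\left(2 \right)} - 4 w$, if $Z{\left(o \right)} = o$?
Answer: $- \frac{144}{7} \approx -20.571$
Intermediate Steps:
$s{\left(h \right)} = 3 h^{2}$ ($s{\left(h \right)} = \left(h + 2 h\right) h = 3 h h = 3 h^{2}$)
$w = \frac{57}{7}$ ($w = \frac{1}{1 + 6} + 2 \cdot 4 = \frac{1}{7} + 8 = \frac{57}{7} \approx 8.1429$)
$s{\left(2 \right)} - 4 w = 3 \cdot 2^{2} - \frac{228}{7} = 3 \cdot 4 - \frac{228}{7} = 12 - \frac{228}{7} = - \frac{144}{7}$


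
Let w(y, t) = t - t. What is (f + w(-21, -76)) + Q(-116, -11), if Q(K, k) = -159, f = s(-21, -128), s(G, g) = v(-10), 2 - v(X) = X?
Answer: -147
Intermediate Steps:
v(X) = 2 - X
w(y, t) = 0
s(G, g) = 12 (s(G, g) = 2 - 1*(-10) = 2 + 10 = 12)
f = 12
(f + w(-21, -76)) + Q(-116, -11) = (12 + 0) - 159 = 12 - 159 = -147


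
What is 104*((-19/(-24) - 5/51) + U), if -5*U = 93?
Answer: -474877/255 ≈ -1862.3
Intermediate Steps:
U = -93/5 (U = -1/5*93 = -93/5 ≈ -18.600)
104*((-19/(-24) - 5/51) + U) = 104*((-19/(-24) - 5/51) - 93/5) = 104*((-19*(-1/24) - 5*1/51) - 93/5) = 104*((19/24 - 5/51) - 93/5) = 104*(283/408 - 93/5) = 104*(-36529/2040) = -474877/255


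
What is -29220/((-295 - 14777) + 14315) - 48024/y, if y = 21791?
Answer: 600378852/16495787 ≈ 36.396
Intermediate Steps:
-29220/((-295 - 14777) + 14315) - 48024/y = -29220/((-295 - 14777) + 14315) - 48024/21791 = -29220/(-15072 + 14315) - 48024*1/21791 = -29220/(-757) - 48024/21791 = -29220*(-1/757) - 48024/21791 = 29220/757 - 48024/21791 = 600378852/16495787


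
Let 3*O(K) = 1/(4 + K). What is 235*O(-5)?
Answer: -235/3 ≈ -78.333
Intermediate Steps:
O(K) = 1/(3*(4 + K))
235*O(-5) = 235*(1/(3*(4 - 5))) = 235*((⅓)/(-1)) = 235*((⅓)*(-1)) = 235*(-⅓) = -235/3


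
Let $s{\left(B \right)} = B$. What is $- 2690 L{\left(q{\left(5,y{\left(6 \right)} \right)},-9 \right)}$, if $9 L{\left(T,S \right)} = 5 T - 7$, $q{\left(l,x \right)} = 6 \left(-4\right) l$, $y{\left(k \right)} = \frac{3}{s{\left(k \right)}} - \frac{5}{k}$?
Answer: $\frac{1632830}{9} \approx 1.8143 \cdot 10^{5}$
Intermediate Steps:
$y{\left(k \right)} = - \frac{2}{k}$ ($y{\left(k \right)} = \frac{3}{k} - \frac{5}{k} = - \frac{2}{k}$)
$q{\left(l,x \right)} = - 24 l$
$L{\left(T,S \right)} = - \frac{7}{9} + \frac{5 T}{9}$ ($L{\left(T,S \right)} = \frac{5 T - 7}{9} = \frac{-7 + 5 T}{9} = - \frac{7}{9} + \frac{5 T}{9}$)
$- 2690 L{\left(q{\left(5,y{\left(6 \right)} \right)},-9 \right)} = - 2690 \left(- \frac{7}{9} + \frac{5 \left(\left(-24\right) 5\right)}{9}\right) = - 2690 \left(- \frac{7}{9} + \frac{5}{9} \left(-120\right)\right) = - 2690 \left(- \frac{7}{9} - \frac{200}{3}\right) = \left(-2690\right) \left(- \frac{607}{9}\right) = \frac{1632830}{9}$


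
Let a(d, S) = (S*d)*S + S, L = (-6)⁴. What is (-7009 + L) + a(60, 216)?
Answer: 2793863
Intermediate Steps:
L = 1296
a(d, S) = S + d*S² (a(d, S) = d*S² + S = S + d*S²)
(-7009 + L) + a(60, 216) = (-7009 + 1296) + 216*(1 + 216*60) = -5713 + 216*(1 + 12960) = -5713 + 216*12961 = -5713 + 2799576 = 2793863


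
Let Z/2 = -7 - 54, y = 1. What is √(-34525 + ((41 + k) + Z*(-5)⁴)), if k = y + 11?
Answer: I*√110722 ≈ 332.75*I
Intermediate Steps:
k = 12 (k = 1 + 11 = 12)
Z = -122 (Z = 2*(-7 - 54) = 2*(-61) = -122)
√(-34525 + ((41 + k) + Z*(-5)⁴)) = √(-34525 + ((41 + 12) - 122*(-5)⁴)) = √(-34525 + (53 - 122*625)) = √(-34525 + (53 - 76250)) = √(-34525 - 76197) = √(-110722) = I*√110722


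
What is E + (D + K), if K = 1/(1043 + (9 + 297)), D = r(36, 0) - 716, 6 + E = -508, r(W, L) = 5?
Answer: -1652524/1349 ≈ -1225.0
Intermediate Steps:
E = -514 (E = -6 - 508 = -514)
D = -711 (D = 5 - 716 = -711)
K = 1/1349 (K = 1/(1043 + 306) = 1/1349 ≈ 0.00074129)
E + (D + K) = -514 + (-711 + 1/1349) = -514 - 959138/1349 = -1652524/1349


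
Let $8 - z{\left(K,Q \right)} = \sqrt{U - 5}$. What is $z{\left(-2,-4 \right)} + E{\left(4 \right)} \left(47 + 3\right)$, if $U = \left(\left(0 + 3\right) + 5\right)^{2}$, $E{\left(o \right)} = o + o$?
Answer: $408 - \sqrt{59} \approx 400.32$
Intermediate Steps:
$E{\left(o \right)} = 2 o$
$U = 64$ ($U = \left(3 + 5\right)^{2} = 8^{2} = 64$)
$z{\left(K,Q \right)} = 8 - \sqrt{59}$ ($z{\left(K,Q \right)} = 8 - \sqrt{64 - 5} = 8 - \sqrt{59}$)
$z{\left(-2,-4 \right)} + E{\left(4 \right)} \left(47 + 3\right) = \left(8 - \sqrt{59}\right) + 2 \cdot 4 \left(47 + 3\right) = \left(8 - \sqrt{59}\right) + 8 \cdot 50 = \left(8 - \sqrt{59}\right) + 400 = 408 - \sqrt{59}$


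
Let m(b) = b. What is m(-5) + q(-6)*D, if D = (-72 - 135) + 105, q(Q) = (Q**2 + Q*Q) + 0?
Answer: -7349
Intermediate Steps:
q(Q) = 2*Q**2 (q(Q) = (Q**2 + Q**2) + 0 = 2*Q**2 + 0 = 2*Q**2)
D = -102 (D = -207 + 105 = -102)
m(-5) + q(-6)*D = -5 + (2*(-6)**2)*(-102) = -5 + (2*36)*(-102) = -5 + 72*(-102) = -5 - 7344 = -7349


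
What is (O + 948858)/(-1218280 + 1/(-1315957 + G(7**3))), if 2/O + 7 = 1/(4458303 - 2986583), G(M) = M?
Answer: -4286783140991411836/5503988729165624973 ≈ -0.77885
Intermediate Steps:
O = -2943440/10302039 (O = 2/(-7 + 1/(4458303 - 2986583)) = 2/(-7 + 1/1471720) = 2/(-10302039/1471720) = 2*(-1471720/10302039) = -2943440/10302039 ≈ -0.28571)
(O + 948858)/(-1218280 + 1/(-1315957 + G(7**3))) = (-2943440/10302039 + 948858)/(-1218280 + 1/(-1315957 + 7**3)) = 9775169178022/(10302039*(-1218280 + 1/(-1315957 + 343))) = 9775169178022/(10302039*(-1218280 + 1/(-1315614))) = 9775169178022/(10302039*(-1218280 - 1/1315614)) = 9775169178022/(10302039*(-1602786223921/1315614)) = (9775169178022/10302039)*(-1315614/1602786223921) = -4286783140991411836/5503988729165624973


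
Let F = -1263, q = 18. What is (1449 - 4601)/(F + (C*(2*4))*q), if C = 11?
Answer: -3152/321 ≈ -9.8193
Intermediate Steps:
(1449 - 4601)/(F + (C*(2*4))*q) = (1449 - 4601)/(-1263 + (11*(2*4))*18) = -3152/(-1263 + (11*8)*18) = -3152/(-1263 + 88*18) = -3152/(-1263 + 1584) = -3152/321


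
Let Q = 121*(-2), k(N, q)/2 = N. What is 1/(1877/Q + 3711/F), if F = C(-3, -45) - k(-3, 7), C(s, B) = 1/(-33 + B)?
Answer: 113014/69172277 ≈ 0.0016338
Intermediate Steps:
k(N, q) = 2*N
Q = -242
F = 467/78 (F = 1/(-33 - 45) - 2*(-3) = 1/(-78) - 1*(-6) = -1/78 + 6 = 467/78 ≈ 5.9872)
1/(1877/Q + 3711/F) = 1/(1877/(-242) + 3711/(467/78)) = 1/(1877*(-1/242) + 3711*(78/467)) = 1/(-1877/242 + 289458/467) = 1/(69172277/113014) = 113014/69172277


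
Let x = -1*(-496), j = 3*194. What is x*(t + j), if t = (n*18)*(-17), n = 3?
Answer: -166656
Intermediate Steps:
t = -918 (t = (3*18)*(-17) = 54*(-17) = -918)
j = 582
x = 496
x*(t + j) = 496*(-918 + 582) = 496*(-336) = -166656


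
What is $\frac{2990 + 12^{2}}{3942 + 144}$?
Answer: $\frac{1567}{2043} \approx 0.76701$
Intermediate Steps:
$\frac{2990 + 12^{2}}{3942 + 144} = \frac{2990 + 144}{4086} = 3134 \cdot \frac{1}{4086} = \frac{1567}{2043}$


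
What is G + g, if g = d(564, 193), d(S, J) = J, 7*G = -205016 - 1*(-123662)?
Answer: -11429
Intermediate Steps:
G = -11622 (G = (-205016 - 1*(-123662))/7 = (-205016 + 123662)/7 = (1/7)*(-81354) = -11622)
g = 193
G + g = -11622 + 193 = -11429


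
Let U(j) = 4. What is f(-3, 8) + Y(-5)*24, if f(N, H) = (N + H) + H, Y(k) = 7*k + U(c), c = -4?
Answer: -731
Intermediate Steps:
Y(k) = 4 + 7*k (Y(k) = 7*k + 4 = 4 + 7*k)
f(N, H) = N + 2*H (f(N, H) = (H + N) + H = N + 2*H)
f(-3, 8) + Y(-5)*24 = (-3 + 2*8) + (4 + 7*(-5))*24 = (-3 + 16) + (4 - 35)*24 = 13 - 31*24 = 13 - 744 = -731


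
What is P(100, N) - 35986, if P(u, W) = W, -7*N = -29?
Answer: -251873/7 ≈ -35982.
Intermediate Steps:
N = 29/7 (N = -1/7*(-29) = 29/7 ≈ 4.1429)
P(100, N) - 35986 = 29/7 - 35986 = -251873/7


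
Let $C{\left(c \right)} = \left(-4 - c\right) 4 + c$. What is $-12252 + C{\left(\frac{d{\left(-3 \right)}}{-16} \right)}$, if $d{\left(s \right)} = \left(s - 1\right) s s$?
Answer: $- \frac{49099}{4} \approx -12275.0$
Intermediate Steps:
$d{\left(s \right)} = s^{2} \left(-1 + s\right)$ ($d{\left(s \right)} = \left(s - 1\right) s s = \left(-1 + s\right) s s = s \left(-1 + s\right) s = s^{2} \left(-1 + s\right)$)
$C{\left(c \right)} = -16 - 3 c$ ($C{\left(c \right)} = \left(-16 - 4 c\right) + c = -16 - 3 c$)
$-12252 + C{\left(\frac{d{\left(-3 \right)}}{-16} \right)} = -12252 - \left(16 + 3 \frac{\left(-3\right)^{2} \left(-1 - 3\right)}{-16}\right) = -12252 - \left(16 + 3 \cdot 9 \left(-4\right) \left(- \frac{1}{16}\right)\right) = -12252 - \left(16 + 3 \left(\left(-36\right) \left(- \frac{1}{16}\right)\right)\right) = -12252 - \frac{91}{4} = - \frac{49099}{4}$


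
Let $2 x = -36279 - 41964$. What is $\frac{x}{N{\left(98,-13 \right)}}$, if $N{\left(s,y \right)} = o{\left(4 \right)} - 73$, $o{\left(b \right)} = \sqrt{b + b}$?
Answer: $\frac{5711739}{10642} + \frac{78243 \sqrt{2}}{5321} \approx 557.51$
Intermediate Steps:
$o{\left(b \right)} = \sqrt{2} \sqrt{b}$ ($o{\left(b \right)} = \sqrt{2 b} = \sqrt{2} \sqrt{b}$)
$N{\left(s,y \right)} = -73 + 2 \sqrt{2}$ ($N{\left(s,y \right)} = \sqrt{2} \sqrt{4} - 73 = \sqrt{2} \cdot 2 - 73 = 2 \sqrt{2} - 73 = -73 + 2 \sqrt{2}$)
$x = - \frac{78243}{2}$ ($x = \frac{-36279 - 41964}{2} = \frac{1}{2} \left(-78243\right) = - \frac{78243}{2} \approx -39122.0$)
$\frac{x}{N{\left(98,-13 \right)}} = - \frac{78243}{2 \left(-73 + 2 \sqrt{2}\right)}$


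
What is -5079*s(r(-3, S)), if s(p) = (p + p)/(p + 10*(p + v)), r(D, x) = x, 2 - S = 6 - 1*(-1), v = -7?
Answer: -10158/25 ≈ -406.32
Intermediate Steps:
S = -5 (S = 2 - (6 - 1*(-1)) = 2 - (6 + 1) = 2 - 1*7 = 2 - 7 = -5)
s(p) = 2*p/(-70 + 11*p) (s(p) = (p + p)/(p + 10*(p - 7)) = (2*p)/(p + 10*(-7 + p)) = (2*p)/(p + (-70 + 10*p)) = (2*p)/(-70 + 11*p) = 2*p/(-70 + 11*p))
-5079*s(r(-3, S)) = -10158*(-5)/(-70 + 11*(-5)) = -10158*(-5)/(-70 - 55) = -10158*(-5)/(-125) = -10158*(-5)*(-1)/125 = -5079*2/25 = -10158/25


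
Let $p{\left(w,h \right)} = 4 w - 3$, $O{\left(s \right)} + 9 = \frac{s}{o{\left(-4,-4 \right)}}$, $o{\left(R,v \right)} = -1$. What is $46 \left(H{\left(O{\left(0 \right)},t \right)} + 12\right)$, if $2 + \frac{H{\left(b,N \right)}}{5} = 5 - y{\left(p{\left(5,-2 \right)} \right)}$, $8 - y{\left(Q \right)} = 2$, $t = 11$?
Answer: $-138$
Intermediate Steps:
$O{\left(s \right)} = -9 - s$ ($O{\left(s \right)} = -9 + \frac{s}{-1} = -9 + s \left(-1\right) = -9 - s$)
$p{\left(w,h \right)} = -3 + 4 w$
$y{\left(Q \right)} = 6$ ($y{\left(Q \right)} = 8 - 2 = 6$)
$H{\left(b,N \right)} = -15$ ($H{\left(b,N \right)} = -10 + 5 \left(5 - 6\right) = -10 + 5 \left(-1\right) = -10 - 5 = -15$)
$46 \left(H{\left(O{\left(0 \right)},t \right)} + 12\right) = 46 \left(-15 + 12\right) = 46 \left(-3\right) = -138$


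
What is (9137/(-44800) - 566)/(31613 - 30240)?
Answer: -25365937/61510400 ≈ -0.41238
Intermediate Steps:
(9137/(-44800) - 566)/(31613 - 30240) = (9137*(-1/44800) - 566)/1373 = (-9137/44800 - 566)*(1/1373) = -25365937/44800*1/1373 = -25365937/61510400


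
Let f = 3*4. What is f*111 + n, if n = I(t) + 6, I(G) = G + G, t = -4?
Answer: 1330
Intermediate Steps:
I(G) = 2*G
f = 12
n = -2 (n = 2*(-4) + 6 = -8 + 6 = -2)
f*111 + n = 12*111 - 2 = 1332 - 2 = 1330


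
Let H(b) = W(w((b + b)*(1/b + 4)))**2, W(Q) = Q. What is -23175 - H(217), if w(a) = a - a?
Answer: -23175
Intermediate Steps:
w(a) = 0
H(b) = 0 (H(b) = 0**2 = 0)
-23175 - H(217) = -23175 - 1*0 = -23175 + 0 = -23175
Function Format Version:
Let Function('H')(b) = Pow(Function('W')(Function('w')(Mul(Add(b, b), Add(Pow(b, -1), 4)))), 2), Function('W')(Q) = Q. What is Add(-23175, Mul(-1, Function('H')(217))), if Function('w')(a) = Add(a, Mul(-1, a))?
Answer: -23175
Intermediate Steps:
Function('w')(a) = 0
Function('H')(b) = 0 (Function('H')(b) = Pow(0, 2) = 0)
Add(-23175, Mul(-1, Function('H')(217))) = Add(-23175, Mul(-1, 0)) = Add(-23175, 0) = -23175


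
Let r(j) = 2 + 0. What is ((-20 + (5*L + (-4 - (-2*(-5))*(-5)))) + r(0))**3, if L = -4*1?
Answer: 512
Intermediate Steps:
r(j) = 2
L = -4
((-20 + (5*L + (-4 - (-2*(-5))*(-5)))) + r(0))**3 = ((-20 + (5*(-4) + (-4 - (-2*(-5))*(-5)))) + 2)**3 = ((-20 + (-20 + (-4 - 10*(-5)))) + 2)**3 = ((-20 + (-20 + (-4 - 1*(-50)))) + 2)**3 = ((-20 + (-20 + (-4 + 50))) + 2)**3 = ((-20 + (-20 + 46)) + 2)**3 = ((-20 + 26) + 2)**3 = (6 + 2)**3 = 8**3 = 512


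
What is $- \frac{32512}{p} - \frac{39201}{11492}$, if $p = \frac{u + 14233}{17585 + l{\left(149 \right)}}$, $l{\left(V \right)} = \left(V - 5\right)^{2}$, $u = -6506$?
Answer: $- \frac{14318097815311}{88798684} \approx -1.6124 \cdot 10^{5}$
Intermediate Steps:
$l{\left(V \right)} = \left(-5 + V\right)^{2}$
$p = \frac{7727}{38321}$ ($p = \frac{-6506 + 14233}{17585 + \left(-5 + 149\right)^{2}} = \frac{7727}{17585 + 144^{2}} = \frac{7727}{17585 + 20736} = \frac{7727}{38321} \approx 0.20164$)
$- \frac{32512}{p} - \frac{39201}{11492} = - \frac{32512}{\frac{7727}{38321}} - \frac{39201}{11492} = \left(-32512\right) \frac{38321}{7727} - \frac{39201}{11492} = - \frac{1245892352}{7727} - \frac{39201}{11492} = - \frac{14318097815311}{88798684}$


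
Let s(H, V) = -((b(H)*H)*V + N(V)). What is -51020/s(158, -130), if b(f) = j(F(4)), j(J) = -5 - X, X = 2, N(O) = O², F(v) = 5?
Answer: 2551/8034 ≈ 0.31753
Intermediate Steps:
j(J) = -7 (j(J) = -5 - 1*2 = -5 - 2 = -7)
b(f) = -7
s(H, V) = -V² + 7*H*V (s(H, V) = -((-7*H)*V + V²) = -(-7*H*V + V²) = -(V² - 7*H*V) = -V² + 7*H*V)
-51020/s(158, -130) = -51020*(-1/(130*(-1*(-130) + 7*158))) = -51020*(-1/(130*(130 + 1106))) = -51020/((-130*1236)) = -51020/(-160680) = -51020*(-1/160680) = 2551/8034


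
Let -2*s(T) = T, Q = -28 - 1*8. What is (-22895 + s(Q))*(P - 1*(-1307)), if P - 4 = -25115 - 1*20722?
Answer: 1018621302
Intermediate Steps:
Q = -36 (Q = -28 - 8 = -36)
s(T) = -T/2
P = -45833 (P = 4 + (-25115 - 1*20722) = 4 + (-25115 - 20722) = 4 - 45837 = -45833)
(-22895 + s(Q))*(P - 1*(-1307)) = (-22895 - 1/2*(-36))*(-45833 - 1*(-1307)) = (-22895 + 18)*(-45833 + 1307) = -22877*(-44526) = 1018621302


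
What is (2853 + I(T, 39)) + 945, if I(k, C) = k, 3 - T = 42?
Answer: 3759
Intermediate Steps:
T = -39 (T = 3 - 1*42 = 3 - 42 = -39)
(2853 + I(T, 39)) + 945 = (2853 - 39) + 945 = 2814 + 945 = 3759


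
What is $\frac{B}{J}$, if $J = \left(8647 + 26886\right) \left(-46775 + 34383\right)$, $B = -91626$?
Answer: $\frac{45813}{220162468} \approx 0.00020809$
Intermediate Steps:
$J = -440324936$ ($J = 35533 \left(-12392\right) = -440324936$)
$\frac{B}{J} = - \frac{91626}{-440324936} = \left(-91626\right) \left(- \frac{1}{440324936}\right) = \frac{45813}{220162468}$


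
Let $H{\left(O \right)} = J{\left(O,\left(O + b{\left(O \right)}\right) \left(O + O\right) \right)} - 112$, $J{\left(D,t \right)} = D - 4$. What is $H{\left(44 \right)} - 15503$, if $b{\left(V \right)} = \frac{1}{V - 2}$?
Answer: $-15575$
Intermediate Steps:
$b{\left(V \right)} = \frac{1}{-2 + V}$
$J{\left(D,t \right)} = -4 + D$ ($J{\left(D,t \right)} = D - 4 = -4 + D$)
$H{\left(O \right)} = -116 + O$ ($H{\left(O \right)} = \left(-4 + O\right) - 112 = -116 + O$)
$H{\left(44 \right)} - 15503 = \left(-116 + 44\right) - 15503 = -72 - 15503 = -15575$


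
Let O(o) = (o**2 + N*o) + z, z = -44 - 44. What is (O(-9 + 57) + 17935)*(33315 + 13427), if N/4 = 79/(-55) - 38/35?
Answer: 353916541626/385 ≈ 9.1926e+8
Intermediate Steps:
z = -88
N = -3884/385 (N = 4*(79/(-55) - 38/35) = 4*(79*(-1/55) - 38*1/35) = 4*(-79/55 - 38/35) = 4*(-971/385) = -3884/385 ≈ -10.088)
O(o) = -88 + o**2 - 3884*o/385 (O(o) = (o**2 - 3884*o/385) - 88 = -88 + o**2 - 3884*o/385)
(O(-9 + 57) + 17935)*(33315 + 13427) = ((-88 + (-9 + 57)**2 - 3884*(-9 + 57)/385) + 17935)*(33315 + 13427) = ((-88 + 48**2 - 3884/385*48) + 17935)*46742 = ((-88 + 2304 - 186432/385) + 17935)*46742 = (666728/385 + 17935)*46742 = (7571703/385)*46742 = 353916541626/385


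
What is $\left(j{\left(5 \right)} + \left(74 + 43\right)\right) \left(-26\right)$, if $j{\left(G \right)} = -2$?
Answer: $-2990$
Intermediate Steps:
$\left(j{\left(5 \right)} + \left(74 + 43\right)\right) \left(-26\right) = \left(-2 + \left(74 + 43\right)\right) \left(-26\right) = \left(-2 + 117\right) \left(-26\right) = 115 \left(-26\right) = -2990$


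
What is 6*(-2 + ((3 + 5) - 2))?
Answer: 24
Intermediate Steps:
6*(-2 + ((3 + 5) - 2)) = 6*(-2 + (8 - 2)) = 6*(-2 + 6) = 6*4 = 24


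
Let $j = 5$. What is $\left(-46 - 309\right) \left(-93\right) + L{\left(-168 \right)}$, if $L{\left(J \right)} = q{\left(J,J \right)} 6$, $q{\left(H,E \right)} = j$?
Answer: $33045$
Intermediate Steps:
$q{\left(H,E \right)} = 5$
$L{\left(J \right)} = 30$ ($L{\left(J \right)} = 5 \cdot 6 = 30$)
$\left(-46 - 309\right) \left(-93\right) + L{\left(-168 \right)} = \left(-46 - 309\right) \left(-93\right) + 30 = \left(-355\right) \left(-93\right) + 30 = 33015 + 30 = 33045$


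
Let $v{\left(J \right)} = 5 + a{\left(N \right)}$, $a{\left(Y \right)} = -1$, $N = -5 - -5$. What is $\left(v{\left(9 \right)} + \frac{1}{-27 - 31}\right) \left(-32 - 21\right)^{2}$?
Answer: $\frac{648879}{58} \approx 11188.0$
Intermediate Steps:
$N = 0$ ($N = -5 + 5 = 0$)
$v{\left(J \right)} = 4$ ($v{\left(J \right)} = 5 - 1 = 4$)
$\left(v{\left(9 \right)} + \frac{1}{-27 - 31}\right) \left(-32 - 21\right)^{2} = \left(4 + \frac{1}{-27 - 31}\right) \left(-32 - 21\right)^{2} = \left(4 + \frac{1}{-58}\right) \left(-53\right)^{2} = \left(4 - \frac{1}{58}\right) 2809 = \frac{231}{58} \cdot 2809 = \frac{648879}{58}$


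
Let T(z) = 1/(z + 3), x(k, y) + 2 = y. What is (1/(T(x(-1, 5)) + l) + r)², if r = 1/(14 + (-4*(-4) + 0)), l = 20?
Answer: 90601/13176900 ≈ 0.0068757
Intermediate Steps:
x(k, y) = -2 + y
T(z) = 1/(3 + z)
r = 1/30 (r = 1/(14 + (16 + 0)) = 1/(14 + 16) = 1/30 ≈ 0.033333)
(1/(T(x(-1, 5)) + l) + r)² = (1/(1/(3 + (-2 + 5)) + 20) + 1/30)² = (1/(1/(3 + 3) + 20) + 1/30)² = (1/(1/6 + 20) + 1/30)² = (1/(⅙ + 20) + 1/30)² = (1/(121/6) + 1/30)² = (6/121 + 1/30)² = (301/3630)² = 90601/13176900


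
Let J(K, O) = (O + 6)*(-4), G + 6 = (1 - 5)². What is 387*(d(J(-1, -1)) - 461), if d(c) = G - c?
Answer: -166797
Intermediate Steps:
G = 10 (G = -6 + (1 - 5)² = -6 + (-4)² = -6 + 16 = 10)
J(K, O) = -24 - 4*O (J(K, O) = (6 + O)*(-4) = -24 - 4*O)
d(c) = 10 - c
387*(d(J(-1, -1)) - 461) = 387*((10 - (-24 - 4*(-1))) - 461) = 387*((10 - (-24 + 4)) - 461) = 387*((10 - 1*(-20)) - 461) = 387*((10 + 20) - 461) = 387*(30 - 461) = 387*(-431) = -166797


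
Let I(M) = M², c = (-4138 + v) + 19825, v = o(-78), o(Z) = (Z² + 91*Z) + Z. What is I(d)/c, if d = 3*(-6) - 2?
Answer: 80/2919 ≈ 0.027407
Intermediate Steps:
d = -20 (d = -18 - 2 = -20)
o(Z) = Z² + 92*Z
v = -1092 (v = -78*(92 - 78) = -78*14 = -1092)
c = 14595 (c = (-4138 - 1092) + 19825 = -5230 + 19825 = 14595)
I(d)/c = (-20)²/14595 = 400*(1/14595) = 80/2919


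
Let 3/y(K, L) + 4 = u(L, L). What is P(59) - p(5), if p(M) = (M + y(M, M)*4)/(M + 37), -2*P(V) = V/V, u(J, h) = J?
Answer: -19/21 ≈ -0.90476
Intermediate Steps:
P(V) = -½ (P(V) = -V/(2*V) = -½*1 = -½)
y(K, L) = 3/(-4 + L)
p(M) = (M + 12/(-4 + M))/(37 + M) (p(M) = (M + (3/(-4 + M))*4)/(M + 37) = (M + 12/(-4 + M))/(37 + M))
P(59) - p(5) = -½ - (12 + 5*(-4 + 5))/((-4 + 5)*(37 + 5)) = -½ - (12 + 5*1)/(1*42) = -½ - (12 + 5)/42 = -½ - 17/42 = -19/21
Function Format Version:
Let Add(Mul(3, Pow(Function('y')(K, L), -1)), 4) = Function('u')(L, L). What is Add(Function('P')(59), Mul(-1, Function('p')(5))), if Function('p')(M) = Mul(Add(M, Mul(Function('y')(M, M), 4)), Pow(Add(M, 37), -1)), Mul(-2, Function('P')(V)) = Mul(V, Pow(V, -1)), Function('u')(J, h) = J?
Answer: Rational(-19, 21) ≈ -0.90476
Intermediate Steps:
Function('P')(V) = Rational(-1, 2) (Function('P')(V) = Mul(Rational(-1, 2), Mul(V, Pow(V, -1))) = Mul(Rational(-1, 2), 1) = Rational(-1, 2))
Function('y')(K, L) = Mul(3, Pow(Add(-4, L), -1))
Function('p')(M) = Mul(Pow(Add(37, M), -1), Add(M, Mul(12, Pow(Add(-4, M), -1)))) (Function('p')(M) = Mul(Add(M, Mul(Mul(3, Pow(Add(-4, M), -1)), 4)), Pow(Add(M, 37), -1)) = Mul(Add(M, Mul(12, Pow(Add(-4, M), -1))), Pow(Add(37, M), -1)) = Mul(Pow(Add(37, M), -1), Add(M, Mul(12, Pow(Add(-4, M), -1)))))
Add(Function('P')(59), Mul(-1, Function('p')(5))) = Add(Rational(-1, 2), Mul(-1, Mul(Pow(Add(-4, 5), -1), Pow(Add(37, 5), -1), Add(12, Mul(5, Add(-4, 5)))))) = Add(Rational(-1, 2), Mul(-1, Mul(Pow(1, -1), Pow(42, -1), Add(12, Mul(5, 1))))) = Add(Rational(-1, 2), Mul(-1, Mul(1, Rational(1, 42), Add(12, 5)))) = Add(Rational(-1, 2), Mul(-1, Mul(1, Rational(1, 42), 17))) = Add(Rational(-1, 2), Mul(-1, Rational(17, 42))) = Add(Rational(-1, 2), Rational(-17, 42)) = Rational(-19, 21)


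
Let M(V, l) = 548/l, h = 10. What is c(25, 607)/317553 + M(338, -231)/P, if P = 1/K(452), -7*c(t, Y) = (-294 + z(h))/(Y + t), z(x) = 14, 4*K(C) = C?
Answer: -517822668211/1931674899 ≈ -268.07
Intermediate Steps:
K(C) = C/4
c(t, Y) = 40/(Y + t) (c(t, Y) = -(-294 + 14)/(7*(Y + t)) = -(-40)/(Y + t) = 40/(Y + t))
P = 1/113 (P = 1/((1/4)*452) = 1/113 ≈ 0.0088496)
c(25, 607)/317553 + M(338, -231)/P = (40/(607 + 25))/317553 + (548/(-231))/(1/113) = (40/632)*(1/317553) + (548*(-1/231))*113 = (40*(1/632))*(1/317553) - 548/231*113 = (5/79)*(1/317553) - 61924/231 = 5/25086687 - 61924/231 = -517822668211/1931674899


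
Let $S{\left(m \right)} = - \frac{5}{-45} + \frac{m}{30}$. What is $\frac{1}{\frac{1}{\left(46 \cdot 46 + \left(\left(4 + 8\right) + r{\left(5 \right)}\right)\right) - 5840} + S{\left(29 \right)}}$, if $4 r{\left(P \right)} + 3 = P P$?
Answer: $\frac{222390}{239627} \approx 0.92807$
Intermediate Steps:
$S{\left(m \right)} = \frac{1}{9} + \frac{m}{30}$ ($S{\left(m \right)} = \left(-5\right) \left(- \frac{1}{45}\right) + m \frac{1}{30} = \frac{1}{9} + \frac{m}{30}$)
$r{\left(P \right)} = - \frac{3}{4} + \frac{P^{2}}{4}$ ($r{\left(P \right)} = - \frac{3}{4} + \frac{P P}{4} = - \frac{3}{4} + \frac{P^{2}}{4}$)
$\frac{1}{\frac{1}{\left(46 \cdot 46 + \left(\left(4 + 8\right) + r{\left(5 \right)}\right)\right) - 5840} + S{\left(29 \right)}} = \frac{1}{\frac{1}{\left(46 \cdot 46 + \left(\left(4 + 8\right) - \left(\frac{3}{4} - \frac{5^{2}}{4}\right)\right)\right) - 5840} + \left(\frac{1}{9} + \frac{1}{30} \cdot 29\right)} = \frac{1}{\frac{1}{\left(2116 + \left(12 + \left(- \frac{3}{4} + \frac{1}{4} \cdot 25\right)\right)\right) - 5840} + \left(\frac{1}{9} + \frac{29}{30}\right)} = \frac{1}{\frac{1}{\left(2116 + \left(12 + \left(- \frac{3}{4} + \frac{25}{4}\right)\right)\right) - 5840} + \frac{97}{90}} = \frac{1}{\frac{1}{\left(2116 + \left(12 + \frac{11}{2}\right)\right) - 5840} + \frac{97}{90}} = \frac{1}{\frac{1}{\left(2116 + \frac{35}{2}\right) - 5840} + \frac{97}{90}} = \frac{1}{\frac{1}{\frac{4267}{2} - 5840} + \frac{97}{90}} = \frac{1}{\frac{1}{- \frac{7413}{2}} + \frac{97}{90}} = \frac{1}{- \frac{2}{7413} + \frac{97}{90}} = \frac{1}{\frac{239627}{222390}} = \frac{222390}{239627}$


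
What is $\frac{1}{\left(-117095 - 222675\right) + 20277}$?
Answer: $- \frac{1}{319493} \approx -3.13 \cdot 10^{-6}$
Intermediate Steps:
$\frac{1}{\left(-117095 - 222675\right) + 20277} = \frac{1}{-339770 + 20277} = \frac{1}{-319493} = - \frac{1}{319493}$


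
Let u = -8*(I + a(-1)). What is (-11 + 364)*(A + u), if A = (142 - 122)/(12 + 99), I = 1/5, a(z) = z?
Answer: 1289156/555 ≈ 2322.8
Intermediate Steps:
I = ⅕ (I = 1*(⅕) = ⅕ ≈ 0.20000)
A = 20/111 ≈ 0.18018
u = 32/5 (u = -8*(⅕ - 1) = -8*(-⅘) = 32/5 ≈ 6.4000)
(-11 + 364)*(A + u) = (-11 + 364)*(20/111 + 32/5) = 353*(3652/555) = 1289156/555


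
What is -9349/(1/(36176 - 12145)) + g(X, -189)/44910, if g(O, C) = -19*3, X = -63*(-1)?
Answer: -3363247310449/14970 ≈ -2.2467e+8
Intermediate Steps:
X = 63
g(O, C) = -57
-9349/(1/(36176 - 12145)) + g(X, -189)/44910 = -9349/(1/(36176 - 12145)) - 57/44910 = -9349/(1/24031) - 57*1/44910 = -9349/1/24031 - 19/14970 = -9349*24031 - 19/14970 = -224665819 - 19/14970 = -3363247310449/14970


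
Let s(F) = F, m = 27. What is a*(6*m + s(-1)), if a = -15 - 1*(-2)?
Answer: -2093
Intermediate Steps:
a = -13 (a = -15 + 2 = -13)
a*(6*m + s(-1)) = -13*(6*27 - 1) = -13*(162 - 1) = -13*161 = -2093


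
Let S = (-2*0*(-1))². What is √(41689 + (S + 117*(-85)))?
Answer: 32*√31 ≈ 178.17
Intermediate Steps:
S = 0 (S = (0*(-1))² = 0² = 0)
√(41689 + (S + 117*(-85))) = √(41689 + (0 + 117*(-85))) = √(41689 + (0 - 9945)) = √(41689 - 9945) = √31744 = 32*√31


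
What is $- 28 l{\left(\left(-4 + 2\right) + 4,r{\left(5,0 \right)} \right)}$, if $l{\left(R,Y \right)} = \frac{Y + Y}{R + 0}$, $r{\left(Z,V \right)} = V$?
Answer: $0$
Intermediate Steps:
$l{\left(R,Y \right)} = \frac{2 Y}{R}$
$- 28 l{\left(\left(-4 + 2\right) + 4,r{\left(5,0 \right)} \right)} = - 28 \cdot 2 \cdot 0 \frac{1}{\left(-4 + 2\right) + 4} = - 28 \cdot 2 \cdot 0 \frac{1}{-2 + 4} = - 28 \cdot 2 \cdot 0 \cdot \frac{1}{2} = \left(-28\right) 0 = 0$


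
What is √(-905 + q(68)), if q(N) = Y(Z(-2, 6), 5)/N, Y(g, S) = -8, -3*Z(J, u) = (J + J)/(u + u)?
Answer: I*√261579/17 ≈ 30.085*I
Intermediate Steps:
Z(J, u) = -J/(3*u) (Z(J, u) = -(J + J)/(3*(u + u)) = -2*J/(3*(2*u)) = -2*J*1/(2*u)/3 = -J/(3*u))
q(N) = -8/N
√(-905 + q(68)) = √(-905 - 8/68) = √(-905 - 8*1/68) = √(-905 - 2/17) = √(-15387/17) = I*√261579/17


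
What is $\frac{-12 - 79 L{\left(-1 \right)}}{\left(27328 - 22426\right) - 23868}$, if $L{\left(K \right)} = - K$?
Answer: $\frac{91}{18966} \approx 0.0047981$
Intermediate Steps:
$\frac{-12 - 79 L{\left(-1 \right)}}{\left(27328 - 22426\right) - 23868} = \frac{-12 - 79 \left(\left(-1\right) \left(-1\right)\right)}{\left(27328 - 22426\right) - 23868} = \frac{-12 - 79}{4902 - 23868} = \frac{-12 - 79}{-18966} = \left(-91\right) \left(- \frac{1}{18966}\right) = \frac{91}{18966}$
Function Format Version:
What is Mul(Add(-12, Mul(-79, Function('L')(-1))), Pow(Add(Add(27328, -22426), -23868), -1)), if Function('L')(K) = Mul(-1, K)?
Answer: Rational(91, 18966) ≈ 0.0047981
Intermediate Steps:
Mul(Add(-12, Mul(-79, Function('L')(-1))), Pow(Add(Add(27328, -22426), -23868), -1)) = Mul(Add(-12, Mul(-79, Mul(-1, -1))), Pow(Add(Add(27328, -22426), -23868), -1)) = Mul(Add(-12, Mul(-79, 1)), Pow(Add(4902, -23868), -1)) = Mul(Add(-12, -79), Pow(-18966, -1)) = Mul(-91, Rational(-1, 18966)) = Rational(91, 18966)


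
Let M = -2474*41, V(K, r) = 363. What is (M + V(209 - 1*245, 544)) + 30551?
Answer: -70520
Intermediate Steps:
M = -101434
(M + V(209 - 1*245, 544)) + 30551 = (-101434 + 363) + 30551 = -101071 + 30551 = -70520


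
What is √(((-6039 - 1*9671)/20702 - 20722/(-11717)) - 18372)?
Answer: I*√270227812363228892579/121282667 ≈ 135.54*I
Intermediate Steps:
√(((-6039 - 1*9671)/20702 - 20722/(-11717)) - 18372) = √(((-6039 - 9671)*(1/20702) - 20722*(-1/11717)) - 18372) = √((-15710*1/20702 + 20722/11717) - 18372) = √((-7855/10351 + 20722/11717) - 18372) = √(122456387/121282667 - 18372) = √(-2228082701737/121282667) = I*√270227812363228892579/121282667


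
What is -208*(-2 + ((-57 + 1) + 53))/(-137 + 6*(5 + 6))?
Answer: -1040/71 ≈ -14.648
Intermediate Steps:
-208*(-2 + ((-57 + 1) + 53))/(-137 + 6*(5 + 6)) = -208*(-2 + (-56 + 53))/(-137 + 6*11) = -208*(-2 - 3)/(-137 + 66) = -(-1040)/(-71) = -(-1040)*(-1)/71 = -208*5/71 = -1040/71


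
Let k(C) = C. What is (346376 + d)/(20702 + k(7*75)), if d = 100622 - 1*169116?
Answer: 277882/21227 ≈ 13.091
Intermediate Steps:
d = -68494 (d = 100622 - 169116 = -68494)
(346376 + d)/(20702 + k(7*75)) = (346376 - 68494)/(20702 + 7*75) = 277882/(20702 + 525) = 277882/21227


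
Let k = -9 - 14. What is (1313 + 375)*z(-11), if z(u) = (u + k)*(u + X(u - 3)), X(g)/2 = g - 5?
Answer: 2812208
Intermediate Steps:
X(g) = -10 + 2*g (X(g) = 2*(g - 5) = 2*(-5 + g) = -10 + 2*g)
k = -23
z(u) = (-23 + u)*(-16 + 3*u) (z(u) = (u - 23)*(u + (-10 + 2*(u - 3))) = (-23 + u)*(u + (-10 + 2*(-3 + u))) = (-23 + u)*(u + (-10 + (-6 + 2*u))) = (-23 + u)*(u + (-16 + 2*u)) = (-23 + u)*(-16 + 3*u))
(1313 + 375)*z(-11) = (1313 + 375)*(368 - 85*(-11) + 3*(-11)²) = 1688*(368 + 935 + 3*121) = 1688*(368 + 935 + 363) = 1688*1666 = 2812208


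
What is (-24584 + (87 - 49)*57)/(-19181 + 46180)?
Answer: -22418/26999 ≈ -0.83033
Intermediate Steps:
(-24584 + (87 - 49)*57)/(-19181 + 46180) = (-24584 + 38*57)/26999 = (-24584 + 2166)*(1/26999) = -22418*1/26999 = -22418/26999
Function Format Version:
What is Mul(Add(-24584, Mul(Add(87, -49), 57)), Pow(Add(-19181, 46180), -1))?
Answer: Rational(-22418, 26999) ≈ -0.83033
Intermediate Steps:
Mul(Add(-24584, Mul(Add(87, -49), 57)), Pow(Add(-19181, 46180), -1)) = Mul(Add(-24584, Mul(38, 57)), Pow(26999, -1)) = Mul(Add(-24584, 2166), Rational(1, 26999)) = Mul(-22418, Rational(1, 26999)) = Rational(-22418, 26999)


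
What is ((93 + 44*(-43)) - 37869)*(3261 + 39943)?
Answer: -1713816272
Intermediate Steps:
((93 + 44*(-43)) - 37869)*(3261 + 39943) = ((93 - 1892) - 37869)*43204 = (-1799 - 37869)*43204 = -39668*43204 = -1713816272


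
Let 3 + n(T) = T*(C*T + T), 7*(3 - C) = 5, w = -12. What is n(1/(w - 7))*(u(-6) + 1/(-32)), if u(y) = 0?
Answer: 3779/40432 ≈ 0.093466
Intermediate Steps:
C = 16/7 (C = 3 - ⅐*5 = 3 - 5/7 = 16/7 ≈ 2.2857)
n(T) = -3 + 23*T²/7 (n(T) = -3 + T*(16*T/7 + T) = -3 + T*(23*T/7) = -3 + 23*T²/7)
n(1/(w - 7))*(u(-6) + 1/(-32)) = (-3 + 23*(1/(-12 - 7))²/7)*(0 + 1/(-32)) = (-3 + 23*(1/(-19))²/7)*(0 - 1/32) = (-3 + 23*(-1/19)²/7)*(-1/32) = (-3 + (23/7)*(1/361))*(-1/32) = (-3 + 23/2527)*(-1/32) = -7558/2527*(-1/32) = 3779/40432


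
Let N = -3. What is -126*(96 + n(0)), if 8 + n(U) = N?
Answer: -10710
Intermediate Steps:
n(U) = -11 (n(U) = -8 - 3 = -11)
-126*(96 + n(0)) = -126*(96 - 11) = -126*85 = -10710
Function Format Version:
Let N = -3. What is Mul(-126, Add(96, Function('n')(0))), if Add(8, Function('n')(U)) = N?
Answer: -10710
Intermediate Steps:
Function('n')(U) = -11 (Function('n')(U) = Add(-8, -3) = -11)
Mul(-126, Add(96, Function('n')(0))) = Mul(-126, Add(96, -11)) = Mul(-126, 85) = -10710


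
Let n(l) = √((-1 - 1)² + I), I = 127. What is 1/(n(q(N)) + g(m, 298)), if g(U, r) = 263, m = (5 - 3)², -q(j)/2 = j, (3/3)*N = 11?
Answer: 263/69038 - √131/69038 ≈ 0.0036437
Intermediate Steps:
N = 11
q(j) = -2*j
m = 4 (m = 2² = 4)
n(l) = √131 (n(l) = √((-1 - 1)² + 127) = √((-2)² + 127) = √(4 + 127) = √131)
1/(n(q(N)) + g(m, 298)) = 1/(√131 + 263) = 1/(263 + √131)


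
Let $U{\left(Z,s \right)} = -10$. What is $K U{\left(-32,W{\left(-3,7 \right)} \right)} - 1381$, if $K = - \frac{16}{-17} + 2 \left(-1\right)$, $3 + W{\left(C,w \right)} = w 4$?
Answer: $- \frac{23297}{17} \approx -1370.4$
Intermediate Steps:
$W{\left(C,w \right)} = -3 + 4 w$ ($W{\left(C,w \right)} = -3 + w 4 = -3 + 4 w$)
$K = - \frac{18}{17}$ ($K = \left(-16\right) \left(- \frac{1}{17}\right) - 2 = \frac{16}{17} - 2 = - \frac{18}{17} \approx -1.0588$)
$K U{\left(-32,W{\left(-3,7 \right)} \right)} - 1381 = \left(- \frac{18}{17}\right) \left(-10\right) - 1381 = \frac{180}{17} - 1381 = - \frac{23297}{17}$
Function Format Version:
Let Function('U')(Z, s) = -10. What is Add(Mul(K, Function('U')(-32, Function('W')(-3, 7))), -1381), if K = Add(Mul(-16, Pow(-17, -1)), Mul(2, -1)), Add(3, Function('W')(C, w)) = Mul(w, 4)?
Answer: Rational(-23297, 17) ≈ -1370.4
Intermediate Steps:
Function('W')(C, w) = Add(-3, Mul(4, w)) (Function('W')(C, w) = Add(-3, Mul(w, 4)) = Add(-3, Mul(4, w)))
K = Rational(-18, 17) (K = Add(Mul(-16, Rational(-1, 17)), -2) = Add(Rational(16, 17), -2) = Rational(-18, 17) ≈ -1.0588)
Add(Mul(K, Function('U')(-32, Function('W')(-3, 7))), -1381) = Add(Mul(Rational(-18, 17), -10), -1381) = Add(Rational(180, 17), -1381) = Rational(-23297, 17)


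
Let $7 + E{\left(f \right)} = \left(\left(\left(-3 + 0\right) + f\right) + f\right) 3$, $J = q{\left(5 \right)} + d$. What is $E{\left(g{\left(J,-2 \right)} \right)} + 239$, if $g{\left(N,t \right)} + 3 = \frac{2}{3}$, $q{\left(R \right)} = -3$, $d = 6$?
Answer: $209$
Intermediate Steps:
$J = 3$ ($J = -3 + 6 = 3$)
$g{\left(N,t \right)} = - \frac{7}{3}$ ($g{\left(N,t \right)} = -3 + \frac{2}{3} = - \frac{7}{3}$)
$E{\left(f \right)} = -16 + 6 f$ ($E{\left(f \right)} = -7 + \left(\left(\left(-3 + 0\right) + f\right) + f\right) 3 = -7 + \left(\left(-3 + f\right) + f\right) 3 = -7 + \left(-3 + 2 f\right) 3 = -7 + \left(-9 + 6 f\right) = -16 + 6 f$)
$E{\left(g{\left(J,-2 \right)} \right)} + 239 = \left(-16 + 6 \left(- \frac{7}{3}\right)\right) + 239 = \left(-16 - 14\right) + 239 = -30 + 239 = 209$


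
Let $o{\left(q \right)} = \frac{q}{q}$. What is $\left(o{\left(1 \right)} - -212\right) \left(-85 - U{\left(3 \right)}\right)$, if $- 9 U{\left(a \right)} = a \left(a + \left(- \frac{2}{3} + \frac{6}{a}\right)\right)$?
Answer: $- \frac{53392}{3} \approx -17797.0$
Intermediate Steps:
$U{\left(a \right)} = - \frac{a \left(- \frac{2}{3} + a + \frac{6}{a}\right)}{9}$ ($U{\left(a \right)} = - \frac{a \left(a + \left(- \frac{2}{3} + \frac{6}{a}\right)\right)}{9} = - \frac{a \left(a + \left(\left(-2\right) \frac{1}{3} + \frac{6}{a}\right)\right)}{9} = - \frac{a \left(a - \left(\frac{2}{3} - \frac{6}{a}\right)\right)}{9} = - \frac{a \left(- \frac{2}{3} + a + \frac{6}{a}\right)}{9}$)
$o{\left(q \right)} = 1$
$\left(o{\left(1 \right)} - -212\right) \left(-85 - U{\left(3 \right)}\right) = \left(1 - -212\right) \left(-85 - \left(- \frac{2}{3} - \frac{3^{2}}{9} + \frac{2}{27} \cdot 3\right)\right) = \left(1 + 212\right) \left(-85 - \left(- \frac{2}{3} - 1 + \frac{2}{9}\right)\right) = 213 \left(-85 - \left(- \frac{2}{3} - 1 + \frac{2}{9}\right)\right) = 213 \left(-85 - - \frac{13}{9}\right) = 213 \left(-85 + \frac{13}{9}\right) = 213 \left(- \frac{752}{9}\right) = - \frac{53392}{3}$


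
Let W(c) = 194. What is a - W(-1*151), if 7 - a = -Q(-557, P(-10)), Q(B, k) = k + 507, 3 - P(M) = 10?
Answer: 313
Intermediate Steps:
P(M) = -7 (P(M) = 3 - 1*10 = 3 - 10 = -7)
Q(B, k) = 507 + k
a = 507 (a = 7 - (-1)*(507 - 7) = 7 - (-1)*500 = 7 - 1*(-500) = 7 + 500 = 507)
a - W(-1*151) = 507 - 1*194 = 507 - 194 = 313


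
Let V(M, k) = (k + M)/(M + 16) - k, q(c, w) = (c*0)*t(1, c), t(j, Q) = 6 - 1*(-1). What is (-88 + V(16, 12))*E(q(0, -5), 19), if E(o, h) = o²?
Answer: 0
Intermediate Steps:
t(j, Q) = 7 (t(j, Q) = 6 + 1 = 7)
q(c, w) = 0 (q(c, w) = (c*0)*7 = 0*7 = 0)
V(M, k) = -k + (M + k)/(16 + M) (V(M, k) = (M + k)/(16 + M) - k = -k + (M + k)/(16 + M))
(-88 + V(16, 12))*E(q(0, -5), 19) = (-88 + (16 - 15*12 - 1*16*12)/(16 + 16))*0² = (-88 + (16 - 180 - 192)/32)*0 = (-88 + (1/32)*(-356))*0 = (-88 - 89/8)*0 = -793/8*0 = 0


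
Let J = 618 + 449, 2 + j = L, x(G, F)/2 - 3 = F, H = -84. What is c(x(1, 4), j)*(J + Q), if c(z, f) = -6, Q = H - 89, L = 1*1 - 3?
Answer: -5364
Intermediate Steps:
x(G, F) = 6 + 2*F
L = -2 (L = 1 - 3 = -2)
j = -4 (j = -2 - 2 = -4)
Q = -173 (Q = -84 - 89 = -173)
J = 1067
c(x(1, 4), j)*(J + Q) = -6*(1067 - 173) = -6*894 = -5364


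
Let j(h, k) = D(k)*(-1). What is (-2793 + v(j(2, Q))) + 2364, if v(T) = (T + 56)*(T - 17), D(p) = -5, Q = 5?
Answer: -1161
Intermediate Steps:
j(h, k) = 5 (j(h, k) = -5*(-1) = 5)
v(T) = (-17 + T)*(56 + T) (v(T) = (56 + T)*(-17 + T) = (-17 + T)*(56 + T))
(-2793 + v(j(2, Q))) + 2364 = (-2793 + (-952 + 5² + 39*5)) + 2364 = (-2793 + (-952 + 25 + 195)) + 2364 = (-2793 - 732) + 2364 = -3525 + 2364 = -1161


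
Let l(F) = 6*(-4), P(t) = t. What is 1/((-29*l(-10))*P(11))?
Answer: 1/7656 ≈ 0.00013062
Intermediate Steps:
l(F) = -24
1/((-29*l(-10))*P(11)) = 1/(-29*(-24)*11) = 1/(696*11) = 1/7656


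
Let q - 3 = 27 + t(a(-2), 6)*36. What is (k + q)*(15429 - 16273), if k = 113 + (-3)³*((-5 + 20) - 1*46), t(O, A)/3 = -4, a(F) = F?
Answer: -462512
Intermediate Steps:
t(O, A) = -12 (t(O, A) = 3*(-4) = -12)
q = -402 (q = 3 + (27 - 12*36) = 3 + (27 - 432) = 3 - 405 = -402)
k = 950 (k = 113 - 27*(15 - 46) = 113 - 27*(-31) = 113 + 837 = 950)
(k + q)*(15429 - 16273) = (950 - 402)*(15429 - 16273) = 548*(-844) = -462512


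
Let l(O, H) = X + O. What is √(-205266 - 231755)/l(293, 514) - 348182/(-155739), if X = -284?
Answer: 348182/155739 + I*√437021/9 ≈ 2.2357 + 73.453*I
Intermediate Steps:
l(O, H) = -284 + O
√(-205266 - 231755)/l(293, 514) - 348182/(-155739) = √(-205266 - 231755)/(-284 + 293) - 348182/(-155739) = √(-437021)/9 - 348182*(-1/155739) = (I*√437021)*(⅑) + 348182/155739 = I*√437021/9 + 348182/155739 = 348182/155739 + I*√437021/9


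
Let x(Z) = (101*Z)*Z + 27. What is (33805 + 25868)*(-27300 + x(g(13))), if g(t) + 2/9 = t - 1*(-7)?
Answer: 19711404161/27 ≈ 7.3005e+8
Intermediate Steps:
g(t) = 61/9 + t (g(t) = -2/9 + (t - 1*(-7)) = -2/9 + (t + 7) = -2/9 + (7 + t) = 61/9 + t)
x(Z) = 27 + 101*Z**2 (x(Z) = 101*Z**2 + 27 = 27 + 101*Z**2)
(33805 + 25868)*(-27300 + x(g(13))) = (33805 + 25868)*(-27300 + (27 + 101*(61/9 + 13)**2)) = 59673*(-27300 + (27 + 101*(178/9)**2)) = 59673*(-27300 + (27 + 101*(31684/81))) = 59673*(-27300 + (27 + 3200084/81)) = 59673*(-27300 + 3202271/81) = 59673*(990971/81) = 19711404161/27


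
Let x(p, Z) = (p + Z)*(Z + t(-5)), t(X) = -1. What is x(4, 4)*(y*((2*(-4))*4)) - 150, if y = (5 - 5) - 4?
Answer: 2922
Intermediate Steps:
x(p, Z) = (-1 + Z)*(Z + p) (x(p, Z) = (p + Z)*(Z - 1) = (Z + p)*(-1 + Z) = (-1 + Z)*(Z + p))
y = -4 (y = 0 - 4 = -4)
x(4, 4)*(y*((2*(-4))*4)) - 150 = (4**2 - 1*4 - 1*4 + 4*4)*(-4*2*(-4)*4) - 150 = (16 - 4 - 4 + 16)*(-(-32)*4) - 150 = 24*(-4*(-32)) - 150 = 24*128 - 150 = 3072 - 150 = 2922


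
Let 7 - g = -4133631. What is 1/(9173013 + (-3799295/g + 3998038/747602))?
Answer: 1545158018038/14173761429557439321 ≈ 1.0902e-7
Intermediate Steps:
g = 4133638 (g = 7 - 1*(-4133631) = 7 + 4133631 = 4133638)
1/(9173013 + (-3799295/g + 3998038/747602)) = 1/(9173013 + (-3799295/4133638 + 3998038/747602)) = 1/(9173013 + (-3799295*1/4133638 + 3998038*(1/747602))) = 1/(9173013 + (-3799295/4133638 + 1999019/373801)) = 1/(9173013 + 6843040630827/1545158018038) = 1/(14173761429557439321/1545158018038) = 1545158018038/14173761429557439321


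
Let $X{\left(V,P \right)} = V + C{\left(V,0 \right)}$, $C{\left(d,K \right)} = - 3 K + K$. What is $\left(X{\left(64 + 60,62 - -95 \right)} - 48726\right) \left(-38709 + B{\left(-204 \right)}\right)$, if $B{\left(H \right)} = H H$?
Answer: $-141286014$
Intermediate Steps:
$C{\left(d,K \right)} = - 2 K$
$B{\left(H \right)} = H^{2}$
$X{\left(V,P \right)} = V$ ($X{\left(V,P \right)} = V - 0 = V + 0 = V$)
$\left(X{\left(64 + 60,62 - -95 \right)} - 48726\right) \left(-38709 + B{\left(-204 \right)}\right) = \left(\left(64 + 60\right) - 48726\right) \left(-38709 + \left(-204\right)^{2}\right) = \left(124 - 48726\right) \left(-38709 + 41616\right) = \left(-48602\right) 2907 = -141286014$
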